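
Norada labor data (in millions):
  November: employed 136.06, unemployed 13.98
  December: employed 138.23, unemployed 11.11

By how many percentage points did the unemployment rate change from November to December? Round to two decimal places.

November: labor force = 136.06 + 13.98 = 150.04; u = 13.98/150.04 = 9.32%.
December: labor force = 138.23 + 11.11 = 149.34; u = 11.11/149.34 = 7.44%.
Change = 7.44% − 9.32% = −1.88 pp.

The unemployment rate changed by −1.88 percentage points.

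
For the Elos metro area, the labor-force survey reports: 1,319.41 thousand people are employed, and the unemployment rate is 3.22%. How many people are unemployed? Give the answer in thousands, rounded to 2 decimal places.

Let U be the number unemployed. The labor force is E + U, and U/(E+U) = 0.0322.
So U = 0.0322 × 1,319.41 / (1 − 0.0322) = 42.4850 / 0.9678 ≈ 43.90 thousand.

About 43.90 thousand are unemployed.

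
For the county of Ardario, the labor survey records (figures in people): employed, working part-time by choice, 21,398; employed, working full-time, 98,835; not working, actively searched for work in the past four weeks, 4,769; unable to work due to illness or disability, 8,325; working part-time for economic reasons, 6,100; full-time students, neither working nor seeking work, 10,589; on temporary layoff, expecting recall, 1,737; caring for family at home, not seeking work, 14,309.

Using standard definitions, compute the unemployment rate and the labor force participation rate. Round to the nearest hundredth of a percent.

Employed = 21,398 + 98,835 + 6,100 = 126,333 (anyone who worked, including part-time for economic reasons, counts as employed).
Unemployed = 4,769 + 1,737 = 6,506 (jobless and actively searching, or on temporary layoff).
Labor force = 126,333 + 6,506 = 132,839.
Not in labor force = 8,325 + 10,589 + 14,309 = 33,223 (those not working and not actively searching are outside the labor force).
Civilian working-age population = 132,839 + 33,223 = 166,062.
Unemployment rate = 6,506 / 132,839 = 4.90%.
Labor force participation rate = 132,839 / 166,062 = 79.99%.

Unemployment rate ≈ 4.90%; labor force participation rate ≈ 79.99%.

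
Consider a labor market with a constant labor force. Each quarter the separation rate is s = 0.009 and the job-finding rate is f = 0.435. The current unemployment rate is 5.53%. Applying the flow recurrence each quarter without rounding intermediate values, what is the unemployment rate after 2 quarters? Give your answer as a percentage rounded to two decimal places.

With a fixed labor force, u_{t+1} = u_t + s·(1−u_t) − f·u_t = u_t·(1−s−f) + s.
Here 1−s−f = 0.556 and s = 0.009.
u_1 = 0.055300 × 0.556 + 0.009 = 0.039747.
u_2 = 0.039747 × 0.556 + 0.009 = 0.031099.

Unemployment rate after two quarters ≈ 3.11%.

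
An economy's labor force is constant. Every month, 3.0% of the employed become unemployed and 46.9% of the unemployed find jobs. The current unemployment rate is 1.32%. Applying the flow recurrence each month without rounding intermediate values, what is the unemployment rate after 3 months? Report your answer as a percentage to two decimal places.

Unemployment rate after three months ≈ 5.42%.

With a fixed labor force, u_{t+1} = u_t + s·(1−u_t) − f·u_t = u_t·(1−s−f) + s.
Here 1−s−f = 0.501 and s = 0.030.
u_1 = 0.013200 × 0.501 + 0.030 = 0.036613.
u_2 = 0.036613 × 0.501 + 0.030 = 0.048343.
u_3 = 0.048343 × 0.501 + 0.030 = 0.054220.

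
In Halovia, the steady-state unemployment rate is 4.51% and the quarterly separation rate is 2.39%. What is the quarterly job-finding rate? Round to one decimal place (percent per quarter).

From u* = s/(s+f): f = s·(1−u)/u.
f = 2.39 × (1 − 0.0451) / 0.0451 = 2.2822 / 0.0451 ≈ 50.6% per quarter.

Job-finding rate ≈ 50.6% per quarter.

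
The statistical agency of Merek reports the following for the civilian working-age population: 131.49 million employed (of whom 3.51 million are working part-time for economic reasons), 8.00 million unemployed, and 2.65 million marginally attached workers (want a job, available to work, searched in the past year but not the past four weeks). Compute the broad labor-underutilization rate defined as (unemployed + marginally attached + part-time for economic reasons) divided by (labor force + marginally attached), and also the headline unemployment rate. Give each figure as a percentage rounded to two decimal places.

Broad underutilization rate ≈ 9.96%; headline unemployment rate ≈ 5.74%.

Labor force = 131.49 + 8.00 = 139.49 million.
Numerator = 8.00 + 2.65 + 3.51 = 14.16 million.
Denominator = 139.49 + 2.65 = 142.14 million.
Broad rate = 14.16 / 142.14 = 9.96%.
Headline unemployment rate = 8.00 / 139.49 = 5.74%.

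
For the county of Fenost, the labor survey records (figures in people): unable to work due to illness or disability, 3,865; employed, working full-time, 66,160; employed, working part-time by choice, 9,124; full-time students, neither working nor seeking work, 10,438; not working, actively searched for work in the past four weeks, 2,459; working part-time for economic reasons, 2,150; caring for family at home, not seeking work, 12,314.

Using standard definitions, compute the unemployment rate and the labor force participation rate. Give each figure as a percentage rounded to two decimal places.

Unemployment rate ≈ 3.08%; labor force participation rate ≈ 75.01%.

Employed = 66,160 + 9,124 + 2,150 = 77,434 (anyone who worked, including part-time for economic reasons, counts as employed).
Unemployed = 2,459.
Labor force = 77,434 + 2,459 = 79,893.
Not in labor force = 3,865 + 10,438 + 12,314 = 26,617 (those not working and not actively searching are outside the labor force).
Civilian working-age population = 79,893 + 26,617 = 106,510.
Unemployment rate = 2,459 / 79,893 = 3.08%.
Labor force participation rate = 79,893 / 106,510 = 75.01%.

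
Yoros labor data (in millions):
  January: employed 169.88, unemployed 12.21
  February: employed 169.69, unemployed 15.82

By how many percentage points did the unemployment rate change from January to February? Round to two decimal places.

The unemployment rate changed by +1.82 percentage points.

January: labor force = 169.88 + 12.21 = 182.09; u = 12.21/182.09 = 6.71%.
February: labor force = 169.69 + 15.82 = 185.51; u = 15.82/185.51 = 8.53%.
Change = 8.53% − 6.71% = +1.82 pp.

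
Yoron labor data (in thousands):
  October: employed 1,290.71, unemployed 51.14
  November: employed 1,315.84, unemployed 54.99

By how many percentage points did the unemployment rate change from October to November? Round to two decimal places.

The unemployment rate changed by +0.20 percentage points.

October: labor force = 1,290.71 + 51.14 = 1,341.85; u = 51.14/1,341.85 = 3.81%.
November: labor force = 1,315.84 + 54.99 = 1,370.83; u = 54.99/1,370.83 = 4.01%.
Change = 4.01% − 3.81% = +0.20 pp.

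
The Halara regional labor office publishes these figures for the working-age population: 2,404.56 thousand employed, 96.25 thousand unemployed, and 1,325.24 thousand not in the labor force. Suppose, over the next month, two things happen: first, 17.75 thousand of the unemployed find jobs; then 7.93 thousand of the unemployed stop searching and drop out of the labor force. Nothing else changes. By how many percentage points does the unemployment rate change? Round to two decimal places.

Initially, labor force = 2,404.56 + 96.25 = 2,500.81 thousand, so u = 96.25/2,500.81 = 3.85%.
After the first change, unemployed falls and employed rises by 17.75; labor force unchanged → E = 2,422.31, U = 78.50, labor force = 2,500.81 thousand.
After the second change, unemployed and labor force both fall by 7.93 → E = 2,422.31, U = 70.57, labor force = 2,492.88 thousand.
New unemployment rate = 70.57 / 2,492.88 = 2.83%.
Change = 2.83% − 3.85% = −1.02 percentage points.

The unemployment rate changes by −1.02 percentage points.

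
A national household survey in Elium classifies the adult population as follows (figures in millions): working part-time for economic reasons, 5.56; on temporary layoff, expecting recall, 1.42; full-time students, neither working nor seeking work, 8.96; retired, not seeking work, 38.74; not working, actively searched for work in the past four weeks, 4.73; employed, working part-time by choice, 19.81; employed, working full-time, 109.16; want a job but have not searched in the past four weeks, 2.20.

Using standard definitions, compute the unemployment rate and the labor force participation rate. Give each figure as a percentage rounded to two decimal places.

Employed = 5.56 + 19.81 + 109.16 = 134.53 million (anyone who worked, including part-time for economic reasons, counts as employed).
Unemployed = 1.42 + 4.73 = 6.15 million (jobless and actively searching, or on temporary layoff).
Labor force = 134.53 + 6.15 = 140.68 million.
Not in labor force = 8.96 + 38.74 + 2.20 = 49.90 million (those not working and not actively searching are outside the labor force — including those who want a job but have given up searching).
Civilian working-age population = 140.68 + 49.90 = 190.58 million.
Unemployment rate = 6.15 / 140.68 = 4.37%.
Labor force participation rate = 140.68 / 190.58 = 73.82%.

Unemployment rate ≈ 4.37%; labor force participation rate ≈ 73.82%.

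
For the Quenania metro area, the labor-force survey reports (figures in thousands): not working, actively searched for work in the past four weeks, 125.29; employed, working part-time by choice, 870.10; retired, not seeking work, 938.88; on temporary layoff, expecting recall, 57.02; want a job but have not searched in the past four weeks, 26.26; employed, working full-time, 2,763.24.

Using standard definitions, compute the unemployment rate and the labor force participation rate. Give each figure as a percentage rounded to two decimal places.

Employed = 870.10 + 2,763.24 = 3,633.34 thousand.
Unemployed = 125.29 + 57.02 = 182.31 thousand (jobless and actively searching, or on temporary layoff).
Labor force = 3,633.34 + 182.31 = 3,815.65 thousand.
Not in labor force = 938.88 + 26.26 = 965.14 thousand (those not working and not actively searching are outside the labor force — including those who want a job but have given up searching).
Civilian working-age population = 3,815.65 + 965.14 = 4,780.79 thousand.
Unemployment rate = 182.31 / 3,815.65 = 4.78%.
Labor force participation rate = 3,815.65 / 4,780.79 = 79.81%.

Unemployment rate ≈ 4.78%; labor force participation rate ≈ 79.81%.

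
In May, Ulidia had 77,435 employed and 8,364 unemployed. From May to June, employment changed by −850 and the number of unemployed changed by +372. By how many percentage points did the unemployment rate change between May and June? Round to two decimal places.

May: labor force = 77,435 + 8,364 = 85,799; u = 8,364/85,799 = 9.75%.
June: labor force = 76,585 + 8,736 = 85,321; u = 8,736/85,321 = 10.24%.
Change = 10.24% − 9.75% = +0.49 pp.

The unemployment rate changed by +0.49 percentage points.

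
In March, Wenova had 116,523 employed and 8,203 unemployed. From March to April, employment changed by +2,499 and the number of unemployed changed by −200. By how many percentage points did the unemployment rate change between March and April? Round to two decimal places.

The unemployment rate changed by −0.28 percentage points.

March: labor force = 116,523 + 8,203 = 124,726; u = 8,203/124,726 = 6.58%.
April: labor force = 119,022 + 8,003 = 127,025; u = 8,003/127,025 = 6.30%.
Change = 6.30% − 6.58% = −0.28 pp.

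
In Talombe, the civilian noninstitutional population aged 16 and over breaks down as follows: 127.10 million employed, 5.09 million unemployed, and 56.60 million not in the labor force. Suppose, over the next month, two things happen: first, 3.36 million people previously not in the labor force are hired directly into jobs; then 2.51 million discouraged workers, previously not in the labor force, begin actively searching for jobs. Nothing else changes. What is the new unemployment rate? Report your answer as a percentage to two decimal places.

Initially, labor force = 127.10 + 5.09 = 132.19 million, so u = 5.09/132.19 = 3.85%.
After the first change, employed and labor force both rise by 3.36; unemployed unchanged → E = 130.46, U = 5.09, labor force = 135.55 million.
After the second change, unemployed and labor force both rise by 2.51 → E = 130.46, U = 7.60, labor force = 138.06 million.
New unemployment rate = 7.60 / 138.06 = 5.50%.

New unemployment rate ≈ 5.50%.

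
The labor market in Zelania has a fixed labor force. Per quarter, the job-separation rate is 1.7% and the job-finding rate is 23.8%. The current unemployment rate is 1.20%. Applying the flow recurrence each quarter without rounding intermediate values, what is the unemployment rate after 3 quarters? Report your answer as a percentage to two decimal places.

With a fixed labor force, u_{t+1} = u_t + s·(1−u_t) − f·u_t = u_t·(1−s−f) + s.
Here 1−s−f = 0.745 and s = 0.017.
u_1 = 0.012000 × 0.745 + 0.017 = 0.025940.
u_2 = 0.025940 × 0.745 + 0.017 = 0.036325.
u_3 = 0.036325 × 0.745 + 0.017 = 0.044062.

Unemployment rate after three quarters ≈ 4.41%.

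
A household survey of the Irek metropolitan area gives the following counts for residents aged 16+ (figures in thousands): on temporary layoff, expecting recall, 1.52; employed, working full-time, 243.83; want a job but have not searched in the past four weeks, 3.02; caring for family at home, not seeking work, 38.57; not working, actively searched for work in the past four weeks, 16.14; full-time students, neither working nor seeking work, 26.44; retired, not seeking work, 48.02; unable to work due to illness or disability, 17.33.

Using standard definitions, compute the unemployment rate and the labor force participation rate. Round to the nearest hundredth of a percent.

Unemployment rate ≈ 6.75%; labor force participation rate ≈ 66.22%.

Employed = 243.83 thousand.
Unemployed = 1.52 + 16.14 = 17.66 thousand (jobless and actively searching, or on temporary layoff).
Labor force = 243.83 + 17.66 = 261.49 thousand.
Not in labor force = 3.02 + 38.57 + 26.44 + 48.02 + 17.33 = 133.38 thousand (those not working and not actively searching are outside the labor force — including those who want a job but have given up searching).
Civilian working-age population = 261.49 + 133.38 = 394.87 thousand.
Unemployment rate = 17.66 / 261.49 = 6.75%.
Labor force participation rate = 261.49 / 394.87 = 66.22%.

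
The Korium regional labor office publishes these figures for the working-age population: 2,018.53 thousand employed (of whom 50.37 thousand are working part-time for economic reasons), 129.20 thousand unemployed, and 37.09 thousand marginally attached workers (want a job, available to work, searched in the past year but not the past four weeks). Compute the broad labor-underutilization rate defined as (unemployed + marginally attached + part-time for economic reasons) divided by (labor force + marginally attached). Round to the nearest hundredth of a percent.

Broad underutilization rate ≈ 9.92%.

Labor force = 2,018.53 + 129.20 = 2,147.73 thousand.
Numerator = 129.20 + 37.09 + 50.37 = 216.66 thousand.
Denominator = 2,147.73 + 37.09 = 2,184.82 thousand.
Broad rate = 216.66 / 2,184.82 = 9.92%.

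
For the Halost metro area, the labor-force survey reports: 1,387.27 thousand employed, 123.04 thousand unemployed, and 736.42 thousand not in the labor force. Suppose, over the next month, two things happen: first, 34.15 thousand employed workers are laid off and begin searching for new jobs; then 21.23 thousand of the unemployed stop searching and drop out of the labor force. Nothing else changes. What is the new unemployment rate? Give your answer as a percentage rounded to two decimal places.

New unemployment rate ≈ 9.13%.

Initially, labor force = 1,387.27 + 123.04 = 1,510.31 thousand, so u = 123.04/1,510.31 = 8.15%.
After the first change, employed falls and unemployed rises by 34.15; labor force unchanged → E = 1,353.12, U = 157.19, labor force = 1,510.31 thousand.
After the second change, unemployed and labor force both fall by 21.23 → E = 1,353.12, U = 135.96, labor force = 1,489.08 thousand.
New unemployment rate = 135.96 / 1,489.08 = 9.13%.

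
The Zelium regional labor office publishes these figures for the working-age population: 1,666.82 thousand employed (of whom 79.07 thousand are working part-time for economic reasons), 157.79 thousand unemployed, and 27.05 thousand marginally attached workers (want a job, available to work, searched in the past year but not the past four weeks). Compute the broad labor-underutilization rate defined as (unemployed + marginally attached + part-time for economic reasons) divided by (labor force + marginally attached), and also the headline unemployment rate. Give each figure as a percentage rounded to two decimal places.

Labor force = 1,666.82 + 157.79 = 1,824.61 thousand.
Numerator = 157.79 + 27.05 + 79.07 = 263.91 thousand.
Denominator = 1,824.61 + 27.05 = 1,851.66 thousand.
Broad rate = 263.91 / 1,851.66 = 14.25%.
Headline unemployment rate = 157.79 / 1,824.61 = 8.65%.

Broad underutilization rate ≈ 14.25%; headline unemployment rate ≈ 8.65%.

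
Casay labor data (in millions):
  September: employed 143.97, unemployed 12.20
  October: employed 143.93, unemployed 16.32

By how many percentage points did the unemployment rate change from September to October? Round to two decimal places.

September: labor force = 143.97 + 12.20 = 156.17; u = 12.20/156.17 = 7.81%.
October: labor force = 143.93 + 16.32 = 160.25; u = 16.32/160.25 = 10.18%.
Change = 10.18% − 7.81% = +2.37 pp.

The unemployment rate changed by +2.37 percentage points.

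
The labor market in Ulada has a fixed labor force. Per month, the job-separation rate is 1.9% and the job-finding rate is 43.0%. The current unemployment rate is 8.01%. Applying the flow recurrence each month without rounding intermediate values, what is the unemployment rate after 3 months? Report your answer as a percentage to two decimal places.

With a fixed labor force, u_{t+1} = u_t + s·(1−u_t) − f·u_t = u_t·(1−s−f) + s.
Here 1−s−f = 0.551 and s = 0.019.
u_1 = 0.080100 × 0.551 + 0.019 = 0.063135.
u_2 = 0.063135 × 0.551 + 0.019 = 0.053787.
u_3 = 0.053787 × 0.551 + 0.019 = 0.048637.

Unemployment rate after three months ≈ 4.86%.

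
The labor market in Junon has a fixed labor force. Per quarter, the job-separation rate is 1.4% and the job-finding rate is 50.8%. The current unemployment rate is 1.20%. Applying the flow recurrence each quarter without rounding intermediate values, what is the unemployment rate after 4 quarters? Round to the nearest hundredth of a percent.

Unemployment rate after four quarters ≈ 2.60%.

With a fixed labor force, u_{t+1} = u_t + s·(1−u_t) − f·u_t = u_t·(1−s−f) + s.
Here 1−s−f = 0.478 and s = 0.014.
u_1 = 0.012000 × 0.478 + 0.014 = 0.019736.
u_2 = 0.019736 × 0.478 + 0.014 = 0.023434.
u_3 = 0.023434 × 0.478 + 0.014 = 0.025201.
u_4 = 0.025201 × 0.478 + 0.014 = 0.026046.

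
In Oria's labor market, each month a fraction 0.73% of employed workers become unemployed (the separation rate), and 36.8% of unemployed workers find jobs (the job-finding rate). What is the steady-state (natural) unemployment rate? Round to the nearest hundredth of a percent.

At steady state the flows balance: s·E = f·U, so U/(E+U) = s/(s+f).
u* = 0.73 / (0.73 + 36.8) = 0.73 / 37.53 = 1.95%.

Steady-state unemployment rate ≈ 1.95%.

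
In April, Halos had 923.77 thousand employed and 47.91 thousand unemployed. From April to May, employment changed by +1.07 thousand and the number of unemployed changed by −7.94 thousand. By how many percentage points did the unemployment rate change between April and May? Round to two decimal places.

April: labor force = 923.77 + 47.91 = 971.68; u = 47.91/971.68 = 4.93%.
May: labor force = 924.84 + 39.97 = 964.81; u = 39.97/964.81 = 4.14%.
Change = 4.14% − 4.93% = −0.79 pp.

The unemployment rate changed by −0.79 percentage points.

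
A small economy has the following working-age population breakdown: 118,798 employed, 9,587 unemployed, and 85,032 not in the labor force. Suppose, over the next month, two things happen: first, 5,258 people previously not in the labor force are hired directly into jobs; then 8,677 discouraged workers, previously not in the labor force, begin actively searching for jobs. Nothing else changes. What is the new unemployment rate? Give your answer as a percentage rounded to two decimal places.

Initially, labor force = 118,798 + 9,587 = 128,385, so u = 9,587/128,385 = 7.47%.
After the first change, employed and labor force both rise by 5,258; unemployed unchanged → E = 124,056, U = 9,587, labor force = 133,643.
After the second change, unemployed and labor force both rise by 8,677 → E = 124,056, U = 18,264, labor force = 142,320.
New unemployment rate = 18,264 / 142,320 = 12.83%.

New unemployment rate ≈ 12.83%.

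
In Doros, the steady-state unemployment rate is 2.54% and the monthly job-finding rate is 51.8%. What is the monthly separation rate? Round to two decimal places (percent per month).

Separation rate ≈ 1.35% per month.

From u* = s/(s+f): s = u·f/(1−u).
s = 0.0254 × 51.8 / (1 − 0.0254) = 1.3157 / 0.9746 ≈ 1.35% per month.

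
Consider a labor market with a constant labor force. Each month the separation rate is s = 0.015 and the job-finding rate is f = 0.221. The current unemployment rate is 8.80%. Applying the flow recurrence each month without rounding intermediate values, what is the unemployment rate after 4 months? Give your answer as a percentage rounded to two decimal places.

Unemployment rate after four months ≈ 7.19%.

With a fixed labor force, u_{t+1} = u_t + s·(1−u_t) − f·u_t = u_t·(1−s−f) + s.
Here 1−s−f = 0.764 and s = 0.015.
u_1 = 0.088000 × 0.764 + 0.015 = 0.082232.
u_2 = 0.082232 × 0.764 + 0.015 = 0.077825.
u_3 = 0.077825 × 0.764 + 0.015 = 0.074458.
u_4 = 0.074458 × 0.764 + 0.015 = 0.071886.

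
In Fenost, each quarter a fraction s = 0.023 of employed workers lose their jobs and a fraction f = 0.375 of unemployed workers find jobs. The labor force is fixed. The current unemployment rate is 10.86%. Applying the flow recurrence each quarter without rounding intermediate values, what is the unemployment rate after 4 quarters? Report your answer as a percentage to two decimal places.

Unemployment rate after four quarters ≈ 6.45%.

With a fixed labor force, u_{t+1} = u_t + s·(1−u_t) − f·u_t = u_t·(1−s−f) + s.
Here 1−s−f = 0.602 and s = 0.023.
u_1 = 0.108600 × 0.602 + 0.023 = 0.088377.
u_2 = 0.088377 × 0.602 + 0.023 = 0.076203.
u_3 = 0.076203 × 0.602 + 0.023 = 0.068874.
u_4 = 0.068874 × 0.602 + 0.023 = 0.064462.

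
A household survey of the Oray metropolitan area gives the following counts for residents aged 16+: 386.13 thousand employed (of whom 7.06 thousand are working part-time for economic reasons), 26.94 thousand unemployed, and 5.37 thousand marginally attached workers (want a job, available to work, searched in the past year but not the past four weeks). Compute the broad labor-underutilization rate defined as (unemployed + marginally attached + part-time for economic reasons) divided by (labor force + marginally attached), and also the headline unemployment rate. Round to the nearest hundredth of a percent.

Labor force = 386.13 + 26.94 = 413.07 thousand.
Numerator = 26.94 + 5.37 + 7.06 = 39.37 thousand.
Denominator = 413.07 + 5.37 = 418.44 thousand.
Broad rate = 39.37 / 418.44 = 9.41%.
Headline unemployment rate = 26.94 / 413.07 = 6.52%.

Broad underutilization rate ≈ 9.41%; headline unemployment rate ≈ 6.52%.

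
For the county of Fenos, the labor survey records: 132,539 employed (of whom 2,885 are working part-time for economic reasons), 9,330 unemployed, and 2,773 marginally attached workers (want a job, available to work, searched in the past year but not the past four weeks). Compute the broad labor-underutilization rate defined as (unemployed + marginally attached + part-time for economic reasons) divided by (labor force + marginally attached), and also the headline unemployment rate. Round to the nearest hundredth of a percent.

Labor force = 132,539 + 9,330 = 141,869.
Numerator = 9,330 + 2,773 + 2,885 = 14,988.
Denominator = 141,869 + 2,773 = 144,642.
Broad rate = 14,988 / 144,642 = 10.36%.
Headline unemployment rate = 9,330 / 141,869 = 6.58%.

Broad underutilization rate ≈ 10.36%; headline unemployment rate ≈ 6.58%.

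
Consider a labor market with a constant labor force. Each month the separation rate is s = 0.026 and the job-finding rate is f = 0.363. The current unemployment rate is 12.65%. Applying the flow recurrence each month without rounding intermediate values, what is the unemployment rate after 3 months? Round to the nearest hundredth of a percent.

Unemployment rate after three months ≈ 8.04%.

With a fixed labor force, u_{t+1} = u_t + s·(1−u_t) − f·u_t = u_t·(1−s−f) + s.
Here 1−s−f = 0.611 and s = 0.026.
u_1 = 0.126500 × 0.611 + 0.026 = 0.103291.
u_2 = 0.103291 × 0.611 + 0.026 = 0.089111.
u_3 = 0.089111 × 0.611 + 0.026 = 0.080447.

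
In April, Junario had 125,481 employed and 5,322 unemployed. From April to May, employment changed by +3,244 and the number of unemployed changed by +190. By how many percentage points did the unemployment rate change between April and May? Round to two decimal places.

The unemployment rate changed by +0.04 percentage points.

April: labor force = 125,481 + 5,322 = 130,803; u = 5,322/130,803 = 4.07%.
May: labor force = 128,725 + 5,512 = 134,237; u = 5,512/134,237 = 4.11%.
Change = 4.11% − 4.07% = +0.04 pp.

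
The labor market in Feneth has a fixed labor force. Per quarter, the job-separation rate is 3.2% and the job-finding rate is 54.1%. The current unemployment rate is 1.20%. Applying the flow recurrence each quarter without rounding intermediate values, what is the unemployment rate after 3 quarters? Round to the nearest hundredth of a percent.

Unemployment rate after three quarters ≈ 5.24%.

With a fixed labor force, u_{t+1} = u_t + s·(1−u_t) − f·u_t = u_t·(1−s−f) + s.
Here 1−s−f = 0.427 and s = 0.032.
u_1 = 0.012000 × 0.427 + 0.032 = 0.037124.
u_2 = 0.037124 × 0.427 + 0.032 = 0.047852.
u_3 = 0.047852 × 0.427 + 0.032 = 0.052433.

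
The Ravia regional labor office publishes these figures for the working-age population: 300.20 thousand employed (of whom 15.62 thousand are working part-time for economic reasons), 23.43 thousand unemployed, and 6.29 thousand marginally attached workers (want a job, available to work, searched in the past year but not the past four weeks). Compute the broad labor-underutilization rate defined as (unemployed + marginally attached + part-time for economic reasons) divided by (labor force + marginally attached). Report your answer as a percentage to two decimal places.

Broad underutilization rate ≈ 13.74%.

Labor force = 300.20 + 23.43 = 323.63 thousand.
Numerator = 23.43 + 6.29 + 15.62 = 45.34 thousand.
Denominator = 323.63 + 6.29 = 329.92 thousand.
Broad rate = 45.34 / 329.92 = 13.74%.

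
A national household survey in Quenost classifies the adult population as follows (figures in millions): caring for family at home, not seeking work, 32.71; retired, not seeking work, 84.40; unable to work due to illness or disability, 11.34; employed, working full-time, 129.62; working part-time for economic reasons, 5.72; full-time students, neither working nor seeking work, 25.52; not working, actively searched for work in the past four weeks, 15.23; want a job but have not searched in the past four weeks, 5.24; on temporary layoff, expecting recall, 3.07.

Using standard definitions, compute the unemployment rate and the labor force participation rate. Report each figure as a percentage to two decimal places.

Employed = 129.62 + 5.72 = 135.34 million (anyone who worked, including part-time for economic reasons, counts as employed).
Unemployed = 15.23 + 3.07 = 18.30 million (jobless and actively searching, or on temporary layoff).
Labor force = 135.34 + 18.30 = 153.64 million.
Not in labor force = 32.71 + 84.40 + 11.34 + 25.52 + 5.24 = 159.21 million (those not working and not actively searching are outside the labor force — including those who want a job but have given up searching).
Civilian working-age population = 153.64 + 159.21 = 312.85 million.
Unemployment rate = 18.30 / 153.64 = 11.91%.
Labor force participation rate = 153.64 / 312.85 = 49.11%.

Unemployment rate ≈ 11.91%; labor force participation rate ≈ 49.11%.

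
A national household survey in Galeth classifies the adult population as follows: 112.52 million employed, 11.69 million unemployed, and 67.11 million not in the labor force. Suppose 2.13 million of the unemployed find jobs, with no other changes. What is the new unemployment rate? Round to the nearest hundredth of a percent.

Initially, labor force = 112.52 + 11.69 = 124.21 million, so u = 11.69/124.21 = 9.41%.
After the change, unemployed falls and employed rises by 2.13; labor force unchanged → E = 114.65, U = 9.56, labor force = 124.21 million.
New unemployment rate = 9.56 / 124.21 = 7.70%.

New unemployment rate ≈ 7.70%.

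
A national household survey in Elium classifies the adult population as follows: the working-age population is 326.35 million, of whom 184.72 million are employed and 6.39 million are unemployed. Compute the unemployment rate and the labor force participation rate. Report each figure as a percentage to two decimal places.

Labor force = employed + unemployed = 184.72 + 6.39 = 191.11 million.
Unemployment rate = 6.39 / 191.11 = 3.34%.
Labor force participation rate = 191.11 / 326.35 = 58.56%.

Unemployment rate ≈ 3.34%; labor force participation rate ≈ 58.56%.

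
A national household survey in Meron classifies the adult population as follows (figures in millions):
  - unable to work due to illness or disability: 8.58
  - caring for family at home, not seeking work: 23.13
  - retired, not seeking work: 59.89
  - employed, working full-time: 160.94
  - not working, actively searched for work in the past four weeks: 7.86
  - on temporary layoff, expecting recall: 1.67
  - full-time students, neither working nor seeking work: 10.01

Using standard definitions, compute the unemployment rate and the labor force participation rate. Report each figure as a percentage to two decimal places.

Employed = 160.94 million.
Unemployed = 7.86 + 1.67 = 9.53 million (jobless and actively searching, or on temporary layoff).
Labor force = 160.94 + 9.53 = 170.47 million.
Not in labor force = 8.58 + 23.13 + 59.89 + 10.01 = 101.61 million (those not working and not actively searching are outside the labor force).
Civilian working-age population = 170.47 + 101.61 = 272.08 million.
Unemployment rate = 9.53 / 170.47 = 5.59%.
Labor force participation rate = 170.47 / 272.08 = 62.65%.

Unemployment rate ≈ 5.59%; labor force participation rate ≈ 62.65%.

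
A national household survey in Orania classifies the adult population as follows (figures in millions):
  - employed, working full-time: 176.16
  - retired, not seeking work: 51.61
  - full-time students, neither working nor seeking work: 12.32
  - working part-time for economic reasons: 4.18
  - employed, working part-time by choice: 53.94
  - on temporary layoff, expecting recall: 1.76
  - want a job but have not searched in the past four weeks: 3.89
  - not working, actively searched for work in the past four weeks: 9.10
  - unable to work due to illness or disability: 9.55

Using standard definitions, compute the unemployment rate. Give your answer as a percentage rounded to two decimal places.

Employed = 176.16 + 4.18 + 53.94 = 234.28 million (anyone who worked, including part-time for economic reasons, counts as employed).
Unemployed = 1.76 + 9.10 = 10.86 million (jobless and actively searching, or on temporary layoff).
Labor force = 234.28 + 10.86 = 245.14 million.
Unemployment rate = 10.86 / 245.14 = 4.43%.

Unemployment rate ≈ 4.43%.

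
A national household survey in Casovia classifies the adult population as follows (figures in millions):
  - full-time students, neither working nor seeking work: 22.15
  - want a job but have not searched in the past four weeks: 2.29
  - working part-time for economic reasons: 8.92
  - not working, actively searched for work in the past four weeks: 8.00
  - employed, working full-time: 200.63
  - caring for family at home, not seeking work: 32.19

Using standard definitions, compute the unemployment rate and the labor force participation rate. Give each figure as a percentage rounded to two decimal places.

Employed = 8.92 + 200.63 = 209.55 million (anyone who worked, including part-time for economic reasons, counts as employed).
Unemployed = 8.00 million.
Labor force = 209.55 + 8.00 = 217.55 million.
Not in labor force = 22.15 + 2.29 + 32.19 = 56.63 million (those not working and not actively searching are outside the labor force — including those who want a job but have given up searching).
Civilian working-age population = 217.55 + 56.63 = 274.18 million.
Unemployment rate = 8.00 / 217.55 = 3.68%.
Labor force participation rate = 217.55 / 274.18 = 79.35%.

Unemployment rate ≈ 3.68%; labor force participation rate ≈ 79.35%.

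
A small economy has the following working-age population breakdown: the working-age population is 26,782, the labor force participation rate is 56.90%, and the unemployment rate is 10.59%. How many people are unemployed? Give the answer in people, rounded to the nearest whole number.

About 1,614 are unemployed.

Labor force = 0.5690 × 26,782 = 15,239.
Unemployed = 0.1059 × 15,239 ≈ 1,614.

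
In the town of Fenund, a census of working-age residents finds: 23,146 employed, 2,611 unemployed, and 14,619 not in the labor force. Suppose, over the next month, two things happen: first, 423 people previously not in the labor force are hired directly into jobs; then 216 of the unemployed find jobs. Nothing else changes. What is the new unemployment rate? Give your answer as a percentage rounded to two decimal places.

Initially, labor force = 23,146 + 2,611 = 25,757, so u = 2,611/25,757 = 10.14%.
After the first change, employed and labor force both rise by 423; unemployed unchanged → E = 23,569, U = 2,611, labor force = 26,180.
After the second change, unemployed falls and employed rises by 216; labor force unchanged → E = 23,785, U = 2,395, labor force = 26,180.
New unemployment rate = 2,395 / 26,180 = 9.15%.

New unemployment rate ≈ 9.15%.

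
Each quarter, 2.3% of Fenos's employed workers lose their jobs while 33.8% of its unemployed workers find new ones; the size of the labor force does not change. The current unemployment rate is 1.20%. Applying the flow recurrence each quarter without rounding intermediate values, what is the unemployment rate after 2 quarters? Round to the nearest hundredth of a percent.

With a fixed labor force, u_{t+1} = u_t + s·(1−u_t) − f·u_t = u_t·(1−s−f) + s.
Here 1−s−f = 0.639 and s = 0.023.
u_1 = 0.012000 × 0.639 + 0.023 = 0.030668.
u_2 = 0.030668 × 0.639 + 0.023 = 0.042597.

Unemployment rate after two quarters ≈ 4.26%.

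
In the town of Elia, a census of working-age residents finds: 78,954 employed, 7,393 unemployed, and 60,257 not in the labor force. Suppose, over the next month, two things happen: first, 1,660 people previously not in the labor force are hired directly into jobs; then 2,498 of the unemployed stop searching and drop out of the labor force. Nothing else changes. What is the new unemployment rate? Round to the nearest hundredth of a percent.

Initially, labor force = 78,954 + 7,393 = 86,347, so u = 7,393/86,347 = 8.56%.
After the first change, employed and labor force both rise by 1,660; unemployed unchanged → E = 80,614, U = 7,393, labor force = 88,007.
After the second change, unemployed and labor force both fall by 2,498 → E = 80,614, U = 4,895, labor force = 85,509.
New unemployment rate = 4,895 / 85,509 = 5.72%.

New unemployment rate ≈ 5.72%.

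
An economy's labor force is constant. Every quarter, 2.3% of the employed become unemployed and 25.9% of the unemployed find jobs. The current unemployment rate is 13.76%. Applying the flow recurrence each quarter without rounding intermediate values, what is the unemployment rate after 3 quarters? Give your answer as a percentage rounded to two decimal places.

With a fixed labor force, u_{t+1} = u_t + s·(1−u_t) − f·u_t = u_t·(1−s−f) + s.
Here 1−s−f = 0.718 and s = 0.023.
u_1 = 0.137600 × 0.718 + 0.023 = 0.121797.
u_2 = 0.121797 × 0.718 + 0.023 = 0.110450.
u_3 = 0.110450 × 0.718 + 0.023 = 0.102303.

Unemployment rate after three quarters ≈ 10.23%.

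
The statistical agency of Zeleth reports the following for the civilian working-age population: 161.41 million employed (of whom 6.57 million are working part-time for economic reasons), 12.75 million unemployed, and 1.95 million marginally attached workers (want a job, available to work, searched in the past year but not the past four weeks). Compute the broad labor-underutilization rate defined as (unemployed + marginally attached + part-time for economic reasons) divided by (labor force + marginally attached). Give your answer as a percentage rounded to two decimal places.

Labor force = 161.41 + 12.75 = 174.16 million.
Numerator = 12.75 + 1.95 + 6.57 = 21.27 million.
Denominator = 174.16 + 1.95 = 176.11 million.
Broad rate = 21.27 / 176.11 = 12.08%.

Broad underutilization rate ≈ 12.08%.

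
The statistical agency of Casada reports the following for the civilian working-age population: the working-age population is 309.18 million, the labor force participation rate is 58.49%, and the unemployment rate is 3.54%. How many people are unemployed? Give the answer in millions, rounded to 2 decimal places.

Labor force = 0.5849 × 309.18 = 180.84 million.
Unemployed = 0.0354 × 180.84 ≈ 6.40 million.

About 6.40 million are unemployed.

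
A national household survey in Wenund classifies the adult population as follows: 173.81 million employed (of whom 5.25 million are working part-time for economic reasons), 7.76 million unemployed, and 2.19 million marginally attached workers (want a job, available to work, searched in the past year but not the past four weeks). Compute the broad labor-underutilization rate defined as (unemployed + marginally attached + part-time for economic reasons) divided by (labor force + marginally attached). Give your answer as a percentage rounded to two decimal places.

Broad underutilization rate ≈ 8.27%.

Labor force = 173.81 + 7.76 = 181.57 million.
Numerator = 7.76 + 2.19 + 5.25 = 15.20 million.
Denominator = 181.57 + 2.19 = 183.76 million.
Broad rate = 15.20 / 183.76 = 8.27%.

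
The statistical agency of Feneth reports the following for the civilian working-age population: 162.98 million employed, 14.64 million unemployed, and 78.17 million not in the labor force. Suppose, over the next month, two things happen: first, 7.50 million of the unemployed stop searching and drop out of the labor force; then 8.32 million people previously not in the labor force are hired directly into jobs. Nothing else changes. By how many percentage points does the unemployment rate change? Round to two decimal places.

Initially, labor force = 162.98 + 14.64 = 177.62 million, so u = 14.64/177.62 = 8.24%.
After the first change, unemployed and labor force both fall by 7.50 → E = 162.98, U = 7.14, labor force = 170.12 million.
After the second change, employed and labor force both rise by 8.32; unemployed unchanged → E = 171.30, U = 7.14, labor force = 178.44 million.
New unemployment rate = 7.14 / 178.44 = 4.00%.
Change = 4.00% − 8.24% = −4.24 percentage points.

The unemployment rate changes by −4.24 percentage points.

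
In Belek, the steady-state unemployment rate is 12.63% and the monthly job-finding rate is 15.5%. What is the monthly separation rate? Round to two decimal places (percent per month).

From u* = s/(s+f): s = u·f/(1−u).
s = 0.1263 × 15.5 / (1 − 0.1263) = 1.9576 / 0.8737 ≈ 2.24% per month.

Separation rate ≈ 2.24% per month.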